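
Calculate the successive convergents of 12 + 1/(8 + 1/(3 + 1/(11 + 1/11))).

12/1, 97/8, 303/25, 3430/283, 38033/3138

Using the convergent recurrence p_i = a_i*p_{i-1} + p_{i-2}, q_i = a_i*q_{i-1} + q_{i-2} with p_{-2}=0, p_{-1}=1, q_{-2}=1, q_{-1}=0:
  i=0: a_0=12, p_0 = 12*1 + 0 = 12, q_0 = 12*0 + 1 = 1.
  i=1: a_1=8, p_1 = 8*12 + 1 = 97, q_1 = 8*1 + 0 = 8.
  i=2: a_2=3, p_2 = 3*97 + 12 = 303, q_2 = 3*8 + 1 = 25.
  i=3: a_3=11, p_3 = 11*303 + 97 = 3430, q_3 = 11*25 + 8 = 283.
  i=4: a_4=11, p_4 = 11*3430 + 303 = 38033, q_4 = 11*283 + 25 = 3138.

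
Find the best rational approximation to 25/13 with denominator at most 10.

19/10

Expand x = 25/13 as a continued fraction with the Euclidean algorithm:
  25 = 1*13 + 12, so a_0 = 1.
  13 = 1*12 + 1, so a_1 = 1.
  12 = 12*1 + 0, so a_2 = 12.
so x = [1; 1, 12].
Convergents (p_i = a_i*p_{i-1} + p_{i-2}, q_i = a_i*q_{i-1} + q_{i-2} with p_{-2}=0, p_{-1}=1, q_{-2}=1, q_{-1}=0), until the denominator exceeds 10:
  i=0: a_0=1, p_0 = 1*1 + 0 = 1, q_0 = 1*0 + 1 = 1.
  i=1: a_1=1, p_1 = 1*1 + 1 = 2, q_1 = 1*1 + 0 = 1.
  i=2: a_2=12, p_2 = 12*2 + 1 = 25, q_2 = 12*1 + 1 = 13.
q_2 = 13 > 10, so the last convergent with denominator <= 10 is p_1/q_1 = 2/1.
The closest fraction with denominator <= 10 is either p_1/q_1 or the intermediate fraction (k*p_1 + p_0)/(k*q_1 + q_0) with the largest k >= 1 whose denominator stays <= 10; these approach x as k grows, and every other convergent or intermediate fraction in range is farther away.
Largest k: floor((10 - q_0)/q_1) = floor((10 - 1)/1) = 9.
That gives (9*2 + 1)/(9*1 + 1) = 19/10.
Compare the errors: |x - 2/1| = |25*1 - 2*13|/(13*1) = 1/13, and |x - 19/10| = |25*10 - 19*13|/(13*10) = 3/130.
Cross-multiplying, 3*13 = 39 < 130 = 1*130, so 3/130 is smaller: the intermediate fraction 19/10 is closer to x than 2/1.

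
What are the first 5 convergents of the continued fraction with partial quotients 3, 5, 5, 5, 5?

3/1, 16/5, 83/26, 431/135, 2238/701

Using the convergent recurrence p_i = a_i*p_{i-1} + p_{i-2}, q_i = a_i*q_{i-1} + q_{i-2} with p_{-2}=0, p_{-1}=1, q_{-2}=1, q_{-1}=0:
  i=0: a_0=3, p_0 = 3*1 + 0 = 3, q_0 = 3*0 + 1 = 1.
  i=1: a_1=5, p_1 = 5*3 + 1 = 16, q_1 = 5*1 + 0 = 5.
  i=2: a_2=5, p_2 = 5*16 + 3 = 83, q_2 = 5*5 + 1 = 26.
  i=3: a_3=5, p_3 = 5*83 + 16 = 431, q_3 = 5*26 + 5 = 135.
  i=4: a_4=5, p_4 = 5*431 + 83 = 2238, q_4 = 5*135 + 26 = 701.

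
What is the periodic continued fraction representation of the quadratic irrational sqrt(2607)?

Write x_i = (sqrt(2607) + m_i)/d_i with (m_0, d_0) = (0, 1). a_0 = floor(sqrt(2607)) = 51, since 51^2 = 2601 <= 2607 < 2704 = 52^2.
Iterate m_{i+1} = d_i*a_i - m_i, d_{i+1} = (2607 - m_{i+1}^2)/d_i, a_{i+1} = floor((a_0 + m_{i+1})/d_{i+1}):
  m_1 = 1*51 - 0 = 51, d_1 = (2607 - 51^2)/1 = 6/1 = 6, a_1 = floor((51 + 51)/6) = 17.
  m_2 = 6*17 - 51 = 51, d_2 = (2607 - 51^2)/6 = 6/6 = 1, a_2 = floor((51 + 51)/1) = 102.
  m_3 = 1*102 - 51 = 51, d_3 = (2607 - 51^2)/1 = 6/1 = 6: (m_3, d_3) = (m_1, d_1) = (51, 6), so from here the quotients repeat a_1, a_2; the period length is 2.
Hence the expansion of sqrt(2607) is a_0 = 51 followed by the repeating block 17, 102 (period 2).

[51; (17, 102)]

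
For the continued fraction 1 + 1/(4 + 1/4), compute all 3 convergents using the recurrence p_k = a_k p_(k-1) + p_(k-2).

Using the convergent recurrence p_i = a_i*p_{i-1} + p_{i-2}, q_i = a_i*q_{i-1} + q_{i-2} with p_{-2}=0, p_{-1}=1, q_{-2}=1, q_{-1}=0:
  i=0: a_0=1, p_0 = 1*1 + 0 = 1, q_0 = 1*0 + 1 = 1.
  i=1: a_1=4, p_1 = 4*1 + 1 = 5, q_1 = 4*1 + 0 = 4.
  i=2: a_2=4, p_2 = 4*5 + 1 = 21, q_2 = 4*4 + 1 = 17.

1/1, 5/4, 21/17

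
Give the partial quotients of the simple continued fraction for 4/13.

Run the Euclidean algorithm on 4 and 13; the successive quotients are the partial quotients a_0, a_1, ... (each step inverts the fractional part left over by the previous one):
  4 = 0*13 + 4, so a_0 = 0.
  13 = 3*4 + 1, so a_1 = 3.
  4 = 4*1 + 0, so a_2 = 4.
The remainder reaches 0 after 3 divisions, so the expansion has 3 partial quotients, read off in order.

[0; 3, 4]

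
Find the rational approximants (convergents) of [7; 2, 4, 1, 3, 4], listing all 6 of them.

7/1, 15/2, 67/9, 82/11, 313/42, 1334/179

Using the convergent recurrence p_i = a_i*p_{i-1} + p_{i-2}, q_i = a_i*q_{i-1} + q_{i-2} with p_{-2}=0, p_{-1}=1, q_{-2}=1, q_{-1}=0:
  i=0: a_0=7, p_0 = 7*1 + 0 = 7, q_0 = 7*0 + 1 = 1.
  i=1: a_1=2, p_1 = 2*7 + 1 = 15, q_1 = 2*1 + 0 = 2.
  i=2: a_2=4, p_2 = 4*15 + 7 = 67, q_2 = 4*2 + 1 = 9.
  i=3: a_3=1, p_3 = 1*67 + 15 = 82, q_3 = 1*9 + 2 = 11.
  i=4: a_4=3, p_4 = 3*82 + 67 = 313, q_4 = 3*11 + 9 = 42.
  i=5: a_5=4, p_5 = 4*313 + 82 = 1334, q_5 = 4*42 + 11 = 179.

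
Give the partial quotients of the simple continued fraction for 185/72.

Run the Euclidean algorithm on 185 and 72; the successive quotients are the partial quotients a_0, a_1, ... (each step inverts the fractional part left over by the previous one):
  185 = 2*72 + 41, so a_0 = 2.
  72 = 1*41 + 31, so a_1 = 1.
  41 = 1*31 + 10, so a_2 = 1.
  31 = 3*10 + 1, so a_3 = 3.
  10 = 10*1 + 0, so a_4 = 10.
The remainder reaches 0 after 5 divisions, so the expansion has 5 partial quotients, read off in order.

[2; 1, 1, 3, 10]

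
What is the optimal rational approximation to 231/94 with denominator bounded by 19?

Expand x = 231/94 as a continued fraction with the Euclidean algorithm:
  231 = 2*94 + 43, so a_0 = 2.
  94 = 2*43 + 8, so a_1 = 2.
  43 = 5*8 + 3, so a_2 = 5.
  8 = 2*3 + 2, so a_3 = 2.
  3 = 1*2 + 1, so a_4 = 1.
  2 = 2*1 + 0, so a_5 = 2.
so x = [2; 2, 5, 2, 1, 2].
Convergents (p_i = a_i*p_{i-1} + p_{i-2}, q_i = a_i*q_{i-1} + q_{i-2} with p_{-2}=0, p_{-1}=1, q_{-2}=1, q_{-1}=0), until the denominator exceeds 19:
  i=0: a_0=2, p_0 = 2*1 + 0 = 2, q_0 = 2*0 + 1 = 1.
  i=1: a_1=2, p_1 = 2*2 + 1 = 5, q_1 = 2*1 + 0 = 2.
  i=2: a_2=5, p_2 = 5*5 + 2 = 27, q_2 = 5*2 + 1 = 11.
  i=3: a_3=2, p_3 = 2*27 + 5 = 59, q_3 = 2*11 + 2 = 24.
q_3 = 24 > 19, so the last convergent with denominator <= 19 is p_2/q_2 = 27/11.
The closest fraction with denominator <= 19 is either p_2/q_2 or the intermediate fraction (k*p_2 + p_1)/(k*q_2 + q_1) with the largest k >= 1 whose denominator stays <= 19; these approach x as k grows, and every other convergent or intermediate fraction in range is farther away.
Largest k: floor((19 - q_1)/q_2) = floor((19 - 2)/11) = 1.
That gives (1*27 + 5)/(1*11 + 2) = 32/13.
Compare the errors: |x - 27/11| = |231*11 - 27*94|/(94*11) = 3/1034, and |x - 32/13| = |231*13 - 32*94|/(94*13) = 5/1222.
Cross-multiplying, 3*1222 = 3666 < 5170 = 5*1034, so 3/1034 is smaller: the convergent 27/11 is closer to x than 32/13.

27/11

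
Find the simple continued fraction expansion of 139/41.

[3; 2, 1, 1, 3, 2]

Run the Euclidean algorithm on 139 and 41; the successive quotients are the partial quotients a_0, a_1, ... (each step inverts the fractional part left over by the previous one):
  139 = 3*41 + 16, so a_0 = 3.
  41 = 2*16 + 9, so a_1 = 2.
  16 = 1*9 + 7, so a_2 = 1.
  9 = 1*7 + 2, so a_3 = 1.
  7 = 3*2 + 1, so a_4 = 3.
  2 = 2*1 + 0, so a_5 = 2.
The remainder reaches 0 after 6 divisions, so the expansion has 6 partial quotients, read off in order.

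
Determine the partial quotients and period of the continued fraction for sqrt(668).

[25; (1, 5, 2, 12, 2, 5, 1, 50)]

Write x_i = (sqrt(668) + m_i)/d_i with (m_0, d_0) = (0, 1). a_0 = floor(sqrt(668)) = 25, since 25^2 = 625 <= 668 < 676 = 26^2.
Iterate m_{i+1} = d_i*a_i - m_i, d_{i+1} = (668 - m_{i+1}^2)/d_i, a_{i+1} = floor((a_0 + m_{i+1})/d_{i+1}):
  m_1 = 1*25 - 0 = 25, d_1 = (668 - 25^2)/1 = 43/1 = 43, a_1 = floor((25 + 25)/43) = 1.
  m_2 = 43*1 - 25 = 18, d_2 = (668 - 18^2)/43 = 344/43 = 8, a_2 = floor((25 + 18)/8) = 5.
  m_3 = 8*5 - 18 = 22, d_3 = (668 - 22^2)/8 = 184/8 = 23, a_3 = floor((25 + 22)/23) = 2.
  m_4 = 23*2 - 22 = 24, d_4 = (668 - 24^2)/23 = 92/23 = 4, a_4 = floor((25 + 24)/4) = 12.
  m_5 = 4*12 - 24 = 24, d_5 = (668 - 24^2)/4 = 92/4 = 23, a_5 = floor((25 + 24)/23) = 2.
  m_6 = 23*2 - 24 = 22, d_6 = (668 - 22^2)/23 = 184/23 = 8, a_6 = floor((25 + 22)/8) = 5.
  m_7 = 8*5 - 22 = 18, d_7 = (668 - 18^2)/8 = 344/8 = 43, a_7 = floor((25 + 18)/43) = 1.
  m_8 = 43*1 - 18 = 25, d_8 = (668 - 25^2)/43 = 43/43 = 1, a_8 = floor((25 + 25)/1) = 50.
  m_9 = 1*50 - 25 = 25, d_9 = (668 - 25^2)/1 = 43/1 = 43: (m_9, d_9) = (m_1, d_1) = (25, 43), so from here the quotients repeat a_1, ..., a_8; the period length is 8.
Hence the expansion of sqrt(668) is a_0 = 25 followed by the repeating block 1, 5, 2, 12, 2, 5, 1, 50 (period 8).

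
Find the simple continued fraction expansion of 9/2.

Run the Euclidean algorithm on 9 and 2; the successive quotients are the partial quotients a_0, a_1, ... (each step inverts the fractional part left over by the previous one):
  9 = 4*2 + 1, so a_0 = 4.
  2 = 2*1 + 0, so a_1 = 2.
The remainder reaches 0 after 2 divisions, so the expansion has 2 partial quotients, read off in order.

[4; 2]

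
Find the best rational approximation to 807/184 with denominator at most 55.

193/44

Expand x = 807/184 as a continued fraction with the Euclidean algorithm:
  807 = 4*184 + 71, so a_0 = 4.
  184 = 2*71 + 42, so a_1 = 2.
  71 = 1*42 + 29, so a_2 = 1.
  42 = 1*29 + 13, so a_3 = 1.
  29 = 2*13 + 3, so a_4 = 2.
  13 = 4*3 + 1, so a_5 = 4.
  3 = 3*1 + 0, so a_6 = 3.
so x = [4; 2, 1, 1, 2, 4, 3].
Convergents (p_i = a_i*p_{i-1} + p_{i-2}, q_i = a_i*q_{i-1} + q_{i-2} with p_{-2}=0, p_{-1}=1, q_{-2}=1, q_{-1}=0), until the denominator exceeds 55:
  i=0: a_0=4, p_0 = 4*1 + 0 = 4, q_0 = 4*0 + 1 = 1.
  i=1: a_1=2, p_1 = 2*4 + 1 = 9, q_1 = 2*1 + 0 = 2.
  i=2: a_2=1, p_2 = 1*9 + 4 = 13, q_2 = 1*2 + 1 = 3.
  i=3: a_3=1, p_3 = 1*13 + 9 = 22, q_3 = 1*3 + 2 = 5.
  i=4: a_4=2, p_4 = 2*22 + 13 = 57, q_4 = 2*5 + 3 = 13.
  i=5: a_5=4, p_5 = 4*57 + 22 = 250, q_5 = 4*13 + 5 = 57.
q_5 = 57 > 55, so the last convergent with denominator <= 55 is p_4/q_4 = 57/13.
The closest fraction with denominator <= 55 is either p_4/q_4 or the intermediate fraction (k*p_4 + p_3)/(k*q_4 + q_3) with the largest k >= 1 whose denominator stays <= 55; these approach x as k grows, and every other convergent or intermediate fraction in range is farther away.
Largest k: floor((55 - q_3)/q_4) = floor((55 - 5)/13) = 3.
That gives (3*57 + 22)/(3*13 + 5) = 193/44.
Compare the errors: |x - 57/13| = |807*13 - 57*184|/(184*13) = 3/2392, and |x - 193/44| = |807*44 - 193*184|/(184*44) = 4/8096.
Cross-multiplying, 4*2392 = 9568 < 24288 = 3*8096, so 4/8096 is smaller: the intermediate fraction 193/44 is closer to x than 57/13.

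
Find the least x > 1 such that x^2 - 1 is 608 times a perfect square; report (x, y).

(x, y) = (2737, 111)

First expand sqrt(608) as a continued fraction. With x_i = (sqrt(608) + m_i)/d_i and (m_0, d_0) = (0, 1): a_0 = floor(sqrt(608)) = 24, since 24^2 = 576 <= 608 < 625 = 25^2.
Iterate m_{i+1} = d_i*a_i - m_i, d_{i+1} = (608 - m_{i+1}^2)/d_i, a_{i+1} = floor((a_0 + m_{i+1})/d_{i+1}):
  m_1 = 1*24 - 0 = 24, d_1 = (608 - 24^2)/1 = 32/1 = 32, a_1 = floor((24 + 24)/32) = 1.
  m_2 = 32*1 - 24 = 8, d_2 = (608 - 8^2)/32 = 544/32 = 17, a_2 = floor((24 + 8)/17) = 1.
  m_3 = 17*1 - 8 = 9, d_3 = (608 - 9^2)/17 = 527/17 = 31, a_3 = floor((24 + 9)/31) = 1.
  m_4 = 31*1 - 9 = 22, d_4 = (608 - 22^2)/31 = 124/31 = 4, a_4 = floor((24 + 22)/4) = 11.
  m_5 = 4*11 - 22 = 22, d_5 = (608 - 22^2)/4 = 124/4 = 31, a_5 = floor((24 + 22)/31) = 1.
  m_6 = 31*1 - 22 = 9, d_6 = (608 - 9^2)/31 = 527/31 = 17, a_6 = floor((24 + 9)/17) = 1.
  m_7 = 17*1 - 9 = 8, d_7 = (608 - 8^2)/17 = 544/17 = 32, a_7 = floor((24 + 8)/32) = 1.
  m_8 = 32*1 - 8 = 24, d_8 = (608 - 24^2)/32 = 32/32 = 1, a_8 = floor((24 + 24)/1) = 48.
  m_9 = 1*48 - 24 = 24, d_9 = (608 - 24^2)/1 = 32/1 = 32: (m_9, d_9) = (m_1, d_1) = (24, 32), so from here the quotients repeat a_1, ..., a_8; the period length is 8.
So sqrt(608) = [24; (1, 1, 1, 11, 1, 1, 1, 48)] with period length k = 8.
k is even, so the fundamental solution of x^2 - 608y^2 = 1 is (p_{k-1}, q_{k-1}) = (p_7, q_7); compute convergents through index 7.
Convergents (p_i = a_i*p_{i-1} + p_{i-2}, q_i = a_i*q_{i-1} + q_{i-2} with p_{-2}=0, p_{-1}=1, q_{-2}=1, q_{-1}=0):
  i=0: a_0=24, p_0 = 24*1 + 0 = 24, q_0 = 24*0 + 1 = 1.
  i=1: a_1=1, p_1 = 1*24 + 1 = 25, q_1 = 1*1 + 0 = 1.
  i=2: a_2=1, p_2 = 1*25 + 24 = 49, q_2 = 1*1 + 1 = 2.
  i=3: a_3=1, p_3 = 1*49 + 25 = 74, q_3 = 1*2 + 1 = 3.
  i=4: a_4=11, p_4 = 11*74 + 49 = 863, q_4 = 11*3 + 2 = 35.
  i=5: a_5=1, p_5 = 1*863 + 74 = 937, q_5 = 1*35 + 3 = 38.
  i=6: a_6=1, p_6 = 1*937 + 863 = 1800, q_6 = 1*38 + 35 = 73.
  i=7: a_7=1, p_7 = 1*1800 + 937 = 2737, q_7 = 1*73 + 38 = 111.
Check: 2737^2 - 608*111^2 = 7491169 - 7491168 = 1, so (x, y) = (2737, 111) solves the equation, and by the theorem it is the least positive solution.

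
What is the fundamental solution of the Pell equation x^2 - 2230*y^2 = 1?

First expand sqrt(2230) as a continued fraction. With x_i = (sqrt(2230) + m_i)/d_i and (m_0, d_0) = (0, 1): a_0 = floor(sqrt(2230)) = 47, since 47^2 = 2209 <= 2230 < 2304 = 48^2.
Iterate m_{i+1} = d_i*a_i - m_i, d_{i+1} = (2230 - m_{i+1}^2)/d_i, a_{i+1} = floor((a_0 + m_{i+1})/d_{i+1}):
  m_1 = 1*47 - 0 = 47, d_1 = (2230 - 47^2)/1 = 21/1 = 21, a_1 = floor((47 + 47)/21) = 4.
  m_2 = 21*4 - 47 = 37, d_2 = (2230 - 37^2)/21 = 861/21 = 41, a_2 = floor((47 + 37)/41) = 2.
  m_3 = 41*2 - 37 = 45, d_3 = (2230 - 45^2)/41 = 205/41 = 5, a_3 = floor((47 + 45)/5) = 18.
  m_4 = 5*18 - 45 = 45, d_4 = (2230 - 45^2)/5 = 205/5 = 41, a_4 = floor((47 + 45)/41) = 2.
  m_5 = 41*2 - 45 = 37, d_5 = (2230 - 37^2)/41 = 861/41 = 21, a_5 = floor((47 + 37)/21) = 4.
  m_6 = 21*4 - 37 = 47, d_6 = (2230 - 47^2)/21 = 21/21 = 1, a_6 = floor((47 + 47)/1) = 94.
  m_7 = 1*94 - 47 = 47, d_7 = (2230 - 47^2)/1 = 21/1 = 21: (m_7, d_7) = (m_1, d_1) = (47, 21), so from here the quotients repeat a_1, ..., a_6; the period length is 6.
So sqrt(2230) = [47; (4, 2, 18, 2, 4, 94)] with period length k = 6.
k is even, so the fundamental solution of x^2 - 2230y^2 = 1 is (p_{k-1}, q_{k-1}) = (p_5, q_5); compute convergents through index 5.
Convergents (p_i = a_i*p_{i-1} + p_{i-2}, q_i = a_i*q_{i-1} + q_{i-2} with p_{-2}=0, p_{-1}=1, q_{-2}=1, q_{-1}=0):
  i=0: a_0=47, p_0 = 47*1 + 0 = 47, q_0 = 47*0 + 1 = 1.
  i=1: a_1=4, p_1 = 4*47 + 1 = 189, q_1 = 4*1 + 0 = 4.
  i=2: a_2=2, p_2 = 2*189 + 47 = 425, q_2 = 2*4 + 1 = 9.
  i=3: a_3=18, p_3 = 18*425 + 189 = 7839, q_3 = 18*9 + 4 = 166.
  i=4: a_4=2, p_4 = 2*7839 + 425 = 16103, q_4 = 2*166 + 9 = 341.
  i=5: a_5=4, p_5 = 4*16103 + 7839 = 72251, q_5 = 4*341 + 166 = 1530.
Check: 72251^2 - 2230*1530^2 = 5220207001 - 5220207000 = 1, so (x, y) = (72251, 1530) solves the equation, and by the theorem it is the least positive solution.

(x, y) = (72251, 1530)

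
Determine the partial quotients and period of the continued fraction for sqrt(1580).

Write x_i = (sqrt(1580) + m_i)/d_i with (m_0, d_0) = (0, 1). a_0 = floor(sqrt(1580)) = 39, since 39^2 = 1521 <= 1580 < 1600 = 40^2.
Iterate m_{i+1} = d_i*a_i - m_i, d_{i+1} = (1580 - m_{i+1}^2)/d_i, a_{i+1} = floor((a_0 + m_{i+1})/d_{i+1}):
  m_1 = 1*39 - 0 = 39, d_1 = (1580 - 39^2)/1 = 59/1 = 59, a_1 = floor((39 + 39)/59) = 1.
  m_2 = 59*1 - 39 = 20, d_2 = (1580 - 20^2)/59 = 1180/59 = 20, a_2 = floor((39 + 20)/20) = 2.
  m_3 = 20*2 - 20 = 20, d_3 = (1580 - 20^2)/20 = 1180/20 = 59, a_3 = floor((39 + 20)/59) = 1.
  m_4 = 59*1 - 20 = 39, d_4 = (1580 - 39^2)/59 = 59/59 = 1, a_4 = floor((39 + 39)/1) = 78.
  m_5 = 1*78 - 39 = 39, d_5 = (1580 - 39^2)/1 = 59/1 = 59: (m_5, d_5) = (m_1, d_1) = (39, 59), so from here the quotients repeat a_1, ..., a_4; the period length is 4.
Hence the expansion of sqrt(1580) is a_0 = 39 followed by the repeating block 1, 2, 1, 78 (period 4).

[39; (1, 2, 1, 78)]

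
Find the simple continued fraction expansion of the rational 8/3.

[2; 1, 2]

Run the Euclidean algorithm on 8 and 3; the successive quotients are the partial quotients a_0, a_1, ... (each step inverts the fractional part left over by the previous one):
  8 = 2*3 + 2, so a_0 = 2.
  3 = 1*2 + 1, so a_1 = 1.
  2 = 2*1 + 0, so a_2 = 2.
The remainder reaches 0 after 3 divisions, so the expansion has 3 partial quotients, read off in order.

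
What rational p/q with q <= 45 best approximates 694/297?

Expand x = 694/297 as a continued fraction with the Euclidean algorithm:
  694 = 2*297 + 100, so a_0 = 2.
  297 = 2*100 + 97, so a_1 = 2.
  100 = 1*97 + 3, so a_2 = 1.
  97 = 32*3 + 1, so a_3 = 32.
  3 = 3*1 + 0, so a_4 = 3.
so x = [2; 2, 1, 32, 3].
Convergents (p_i = a_i*p_{i-1} + p_{i-2}, q_i = a_i*q_{i-1} + q_{i-2} with p_{-2}=0, p_{-1}=1, q_{-2}=1, q_{-1}=0), until the denominator exceeds 45:
  i=0: a_0=2, p_0 = 2*1 + 0 = 2, q_0 = 2*0 + 1 = 1.
  i=1: a_1=2, p_1 = 2*2 + 1 = 5, q_1 = 2*1 + 0 = 2.
  i=2: a_2=1, p_2 = 1*5 + 2 = 7, q_2 = 1*2 + 1 = 3.
  i=3: a_3=32, p_3 = 32*7 + 5 = 229, q_3 = 32*3 + 2 = 98.
q_3 = 98 > 45, so the last convergent with denominator <= 45 is p_2/q_2 = 7/3.
The closest fraction with denominator <= 45 is either p_2/q_2 or the intermediate fraction (k*p_2 + p_1)/(k*q_2 + q_1) with the largest k >= 1 whose denominator stays <= 45; these approach x as k grows, and every other convergent or intermediate fraction in range is farther away.
Largest k: floor((45 - q_1)/q_2) = floor((45 - 2)/3) = 14.
That gives (14*7 + 5)/(14*3 + 2) = 103/44.
Compare the errors: |x - 7/3| = |694*3 - 7*297|/(297*3) = 3/891, and |x - 103/44| = |694*44 - 103*297|/(297*44) = 55/13068.
Cross-multiplying, 3*13068 = 39204 < 49005 = 55*891, so 3/891 is smaller: the convergent 7/3 is closer to x than 103/44.

7/3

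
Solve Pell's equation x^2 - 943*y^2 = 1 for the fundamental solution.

First expand sqrt(943) as a continued fraction. With x_i = (sqrt(943) + m_i)/d_i and (m_0, d_0) = (0, 1): a_0 = floor(sqrt(943)) = 30, since 30^2 = 900 <= 943 < 961 = 31^2.
Iterate m_{i+1} = d_i*a_i - m_i, d_{i+1} = (943 - m_{i+1}^2)/d_i, a_{i+1} = floor((a_0 + m_{i+1})/d_{i+1}):
  m_1 = 1*30 - 0 = 30, d_1 = (943 - 30^2)/1 = 43/1 = 43, a_1 = floor((30 + 30)/43) = 1.
  m_2 = 43*1 - 30 = 13, d_2 = (943 - 13^2)/43 = 774/43 = 18, a_2 = floor((30 + 13)/18) = 2.
  m_3 = 18*2 - 13 = 23, d_3 = (943 - 23^2)/18 = 414/18 = 23, a_3 = floor((30 + 23)/23) = 2.
  m_4 = 23*2 - 23 = 23, d_4 = (943 - 23^2)/23 = 414/23 = 18, a_4 = floor((30 + 23)/18) = 2.
  m_5 = 18*2 - 23 = 13, d_5 = (943 - 13^2)/18 = 774/18 = 43, a_5 = floor((30 + 13)/43) = 1.
  m_6 = 43*1 - 13 = 30, d_6 = (943 - 30^2)/43 = 43/43 = 1, a_6 = floor((30 + 30)/1) = 60.
  m_7 = 1*60 - 30 = 30, d_7 = (943 - 30^2)/1 = 43/1 = 43: (m_7, d_7) = (m_1, d_1) = (30, 43), so from here the quotients repeat a_1, ..., a_6; the period length is 6.
So sqrt(943) = [30; (1, 2, 2, 2, 1, 60)] with period length k = 6.
k is even, so the fundamental solution of x^2 - 943y^2 = 1 is (p_{k-1}, q_{k-1}) = (p_5, q_5); compute convergents through index 5.
Convergents (p_i = a_i*p_{i-1} + p_{i-2}, q_i = a_i*q_{i-1} + q_{i-2} with p_{-2}=0, p_{-1}=1, q_{-2}=1, q_{-1}=0):
  i=0: a_0=30, p_0 = 30*1 + 0 = 30, q_0 = 30*0 + 1 = 1.
  i=1: a_1=1, p_1 = 1*30 + 1 = 31, q_1 = 1*1 + 0 = 1.
  i=2: a_2=2, p_2 = 2*31 + 30 = 92, q_2 = 2*1 + 1 = 3.
  i=3: a_3=2, p_3 = 2*92 + 31 = 215, q_3 = 2*3 + 1 = 7.
  i=4: a_4=2, p_4 = 2*215 + 92 = 522, q_4 = 2*7 + 3 = 17.
  i=5: a_5=1, p_5 = 1*522 + 215 = 737, q_5 = 1*17 + 7 = 24.
Check: 737^2 - 943*24^2 = 543169 - 543168 = 1, so (x, y) = (737, 24) solves the equation, and by the theorem it is the least positive solution.

(x, y) = (737, 24)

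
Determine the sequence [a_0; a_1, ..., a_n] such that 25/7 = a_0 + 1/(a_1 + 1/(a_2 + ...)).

[3; 1, 1, 3]

Run the Euclidean algorithm on 25 and 7; the successive quotients are the partial quotients a_0, a_1, ... (each step inverts the fractional part left over by the previous one):
  25 = 3*7 + 4, so a_0 = 3.
  7 = 1*4 + 3, so a_1 = 1.
  4 = 1*3 + 1, so a_2 = 1.
  3 = 3*1 + 0, so a_3 = 3.
The remainder reaches 0 after 4 divisions, so the expansion has 4 partial quotients, read off in order.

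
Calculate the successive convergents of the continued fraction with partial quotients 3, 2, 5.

3/1, 7/2, 38/11

Using the convergent recurrence p_i = a_i*p_{i-1} + p_{i-2}, q_i = a_i*q_{i-1} + q_{i-2} with p_{-2}=0, p_{-1}=1, q_{-2}=1, q_{-1}=0:
  i=0: a_0=3, p_0 = 3*1 + 0 = 3, q_0 = 3*0 + 1 = 1.
  i=1: a_1=2, p_1 = 2*3 + 1 = 7, q_1 = 2*1 + 0 = 2.
  i=2: a_2=5, p_2 = 5*7 + 3 = 38, q_2 = 5*2 + 1 = 11.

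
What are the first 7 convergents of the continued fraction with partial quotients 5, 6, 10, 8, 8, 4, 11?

5/1, 31/6, 315/61, 2551/494, 20723/4013, 85443/16546, 960596/186019

Using the convergent recurrence p_i = a_i*p_{i-1} + p_{i-2}, q_i = a_i*q_{i-1} + q_{i-2} with p_{-2}=0, p_{-1}=1, q_{-2}=1, q_{-1}=0:
  i=0: a_0=5, p_0 = 5*1 + 0 = 5, q_0 = 5*0 + 1 = 1.
  i=1: a_1=6, p_1 = 6*5 + 1 = 31, q_1 = 6*1 + 0 = 6.
  i=2: a_2=10, p_2 = 10*31 + 5 = 315, q_2 = 10*6 + 1 = 61.
  i=3: a_3=8, p_3 = 8*315 + 31 = 2551, q_3 = 8*61 + 6 = 494.
  i=4: a_4=8, p_4 = 8*2551 + 315 = 20723, q_4 = 8*494 + 61 = 4013.
  i=5: a_5=4, p_5 = 4*20723 + 2551 = 85443, q_5 = 4*4013 + 494 = 16546.
  i=6: a_6=11, p_6 = 11*85443 + 20723 = 960596, q_6 = 11*16546 + 4013 = 186019.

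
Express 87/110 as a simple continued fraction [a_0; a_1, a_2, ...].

Run the Euclidean algorithm on 87 and 110; the successive quotients are the partial quotients a_0, a_1, ... (each step inverts the fractional part left over by the previous one):
  87 = 0*110 + 87, so a_0 = 0.
  110 = 1*87 + 23, so a_1 = 1.
  87 = 3*23 + 18, so a_2 = 3.
  23 = 1*18 + 5, so a_3 = 1.
  18 = 3*5 + 3, so a_4 = 3.
  5 = 1*3 + 2, so a_5 = 1.
  3 = 1*2 + 1, so a_6 = 1.
  2 = 2*1 + 0, so a_7 = 2.
The remainder reaches 0 after 8 divisions, so the expansion has 8 partial quotients, read off in order.

[0; 1, 3, 1, 3, 1, 1, 2]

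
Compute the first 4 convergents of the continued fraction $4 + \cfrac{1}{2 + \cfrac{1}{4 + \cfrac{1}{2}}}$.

Using the convergent recurrence p_i = a_i*p_{i-1} + p_{i-2}, q_i = a_i*q_{i-1} + q_{i-2} with p_{-2}=0, p_{-1}=1, q_{-2}=1, q_{-1}=0:
  i=0: a_0=4, p_0 = 4*1 + 0 = 4, q_0 = 4*0 + 1 = 1.
  i=1: a_1=2, p_1 = 2*4 + 1 = 9, q_1 = 2*1 + 0 = 2.
  i=2: a_2=4, p_2 = 4*9 + 4 = 40, q_2 = 4*2 + 1 = 9.
  i=3: a_3=2, p_3 = 2*40 + 9 = 89, q_3 = 2*9 + 2 = 20.

4/1, 9/2, 40/9, 89/20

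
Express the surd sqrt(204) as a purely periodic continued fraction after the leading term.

Write x_i = (sqrt(204) + m_i)/d_i with (m_0, d_0) = (0, 1). a_0 = floor(sqrt(204)) = 14, since 14^2 = 196 <= 204 < 225 = 15^2.
Iterate m_{i+1} = d_i*a_i - m_i, d_{i+1} = (204 - m_{i+1}^2)/d_i, a_{i+1} = floor((a_0 + m_{i+1})/d_{i+1}):
  m_1 = 1*14 - 0 = 14, d_1 = (204 - 14^2)/1 = 8/1 = 8, a_1 = floor((14 + 14)/8) = 3.
  m_2 = 8*3 - 14 = 10, d_2 = (204 - 10^2)/8 = 104/8 = 13, a_2 = floor((14 + 10)/13) = 1.
  m_3 = 13*1 - 10 = 3, d_3 = (204 - 3^2)/13 = 195/13 = 15, a_3 = floor((14 + 3)/15) = 1.
  m_4 = 15*1 - 3 = 12, d_4 = (204 - 12^2)/15 = 60/15 = 4, a_4 = floor((14 + 12)/4) = 6.
  m_5 = 4*6 - 12 = 12, d_5 = (204 - 12^2)/4 = 60/4 = 15, a_5 = floor((14 + 12)/15) = 1.
  m_6 = 15*1 - 12 = 3, d_6 = (204 - 3^2)/15 = 195/15 = 13, a_6 = floor((14 + 3)/13) = 1.
  m_7 = 13*1 - 3 = 10, d_7 = (204 - 10^2)/13 = 104/13 = 8, a_7 = floor((14 + 10)/8) = 3.
  m_8 = 8*3 - 10 = 14, d_8 = (204 - 14^2)/8 = 8/8 = 1, a_8 = floor((14 + 14)/1) = 28.
  m_9 = 1*28 - 14 = 14, d_9 = (204 - 14^2)/1 = 8/1 = 8: (m_9, d_9) = (m_1, d_1) = (14, 8), so from here the quotients repeat a_1, ..., a_8; the period length is 8.
Hence the expansion of sqrt(204) is a_0 = 14 followed by the repeating block 3, 1, 1, 6, 1, 1, 3, 28 (period 8).

[14; (3, 1, 1, 6, 1, 1, 3, 28)]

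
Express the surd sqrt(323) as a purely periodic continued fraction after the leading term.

Write x_i = (sqrt(323) + m_i)/d_i with (m_0, d_0) = (0, 1). a_0 = floor(sqrt(323)) = 17, since 17^2 = 289 <= 323 < 324 = 18^2.
Iterate m_{i+1} = d_i*a_i - m_i, d_{i+1} = (323 - m_{i+1}^2)/d_i, a_{i+1} = floor((a_0 + m_{i+1})/d_{i+1}):
  m_1 = 1*17 - 0 = 17, d_1 = (323 - 17^2)/1 = 34/1 = 34, a_1 = floor((17 + 17)/34) = 1.
  m_2 = 34*1 - 17 = 17, d_2 = (323 - 17^2)/34 = 34/34 = 1, a_2 = floor((17 + 17)/1) = 34.
  m_3 = 1*34 - 17 = 17, d_3 = (323 - 17^2)/1 = 34/1 = 34: (m_3, d_3) = (m_1, d_1) = (17, 34), so from here the quotients repeat a_1, a_2; the period length is 2.
Hence the expansion of sqrt(323) is a_0 = 17 followed by the repeating block 1, 34 (period 2).

[17; (1, 34)]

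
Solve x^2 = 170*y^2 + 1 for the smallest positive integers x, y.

First expand sqrt(170) as a continued fraction. With x_i = (sqrt(170) + m_i)/d_i and (m_0, d_0) = (0, 1): a_0 = floor(sqrt(170)) = 13, since 13^2 = 169 <= 170 < 196 = 14^2.
Iterate m_{i+1} = d_i*a_i - m_i, d_{i+1} = (170 - m_{i+1}^2)/d_i, a_{i+1} = floor((a_0 + m_{i+1})/d_{i+1}):
  m_1 = 1*13 - 0 = 13, d_1 = (170 - 13^2)/1 = 1/1 = 1, a_1 = floor((13 + 13)/1) = 26.
  m_2 = 1*26 - 13 = 13, d_2 = (170 - 13^2)/1 = 1/1 = 1: (m_2, d_2) = (m_1, d_1) = (13, 1), so from here the quotient a_1 repeats; the period length is 1.
So sqrt(170) = [13; (26)] with period length k = 1.
k is odd, so (p_{k-1}, q_{k-1}) only solves x^2 - 170y^2 = -1 and the fundamental solution of x^2 - 170y^2 = 1 is (p_{2k-1}, q_{2k-1}) = (p_1, q_1); compute convergents through index 1, running through the period twice.
Convergents (p_i = a_i*p_{i-1} + p_{i-2}, q_i = a_i*q_{i-1} + q_{i-2} with p_{-2}=0, p_{-1}=1, q_{-2}=1, q_{-1}=0):
  i=0: a_0=13, p_0 = 13*1 + 0 = 13, q_0 = 13*0 + 1 = 1.
  i=1: a_1=26, p_1 = 26*13 + 1 = 339, q_1 = 26*1 + 0 = 26.
Indeed p_0^2 - 170*q_0^2 = 169 - 170 = -1, not +1.
Check: 339^2 - 170*26^2 = 114921 - 114920 = 1, so (x, y) = (339, 26) solves the equation, and by the theorem it is the least positive solution.

(x, y) = (339, 26)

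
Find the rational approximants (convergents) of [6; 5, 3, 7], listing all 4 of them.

6/1, 31/5, 99/16, 724/117

Using the convergent recurrence p_i = a_i*p_{i-1} + p_{i-2}, q_i = a_i*q_{i-1} + q_{i-2} with p_{-2}=0, p_{-1}=1, q_{-2}=1, q_{-1}=0:
  i=0: a_0=6, p_0 = 6*1 + 0 = 6, q_0 = 6*0 + 1 = 1.
  i=1: a_1=5, p_1 = 5*6 + 1 = 31, q_1 = 5*1 + 0 = 5.
  i=2: a_2=3, p_2 = 3*31 + 6 = 99, q_2 = 3*5 + 1 = 16.
  i=3: a_3=7, p_3 = 7*99 + 31 = 724, q_3 = 7*16 + 5 = 117.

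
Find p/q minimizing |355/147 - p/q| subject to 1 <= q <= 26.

Expand x = 355/147 as a continued fraction with the Euclidean algorithm:
  355 = 2*147 + 61, so a_0 = 2.
  147 = 2*61 + 25, so a_1 = 2.
  61 = 2*25 + 11, so a_2 = 2.
  25 = 2*11 + 3, so a_3 = 2.
  11 = 3*3 + 2, so a_4 = 3.
  3 = 1*2 + 1, so a_5 = 1.
  2 = 2*1 + 0, so a_6 = 2.
so x = [2; 2, 2, 2, 3, 1, 2].
Convergents (p_i = a_i*p_{i-1} + p_{i-2}, q_i = a_i*q_{i-1} + q_{i-2} with p_{-2}=0, p_{-1}=1, q_{-2}=1, q_{-1}=0), until the denominator exceeds 26:
  i=0: a_0=2, p_0 = 2*1 + 0 = 2, q_0 = 2*0 + 1 = 1.
  i=1: a_1=2, p_1 = 2*2 + 1 = 5, q_1 = 2*1 + 0 = 2.
  i=2: a_2=2, p_2 = 2*5 + 2 = 12, q_2 = 2*2 + 1 = 5.
  i=3: a_3=2, p_3 = 2*12 + 5 = 29, q_3 = 2*5 + 2 = 12.
  i=4: a_4=3, p_4 = 3*29 + 12 = 99, q_4 = 3*12 + 5 = 41.
q_4 = 41 > 26, so the last convergent with denominator <= 26 is p_3/q_3 = 29/12.
The closest fraction with denominator <= 26 is either p_3/q_3 or the intermediate fraction (k*p_3 + p_2)/(k*q_3 + q_2) with the largest k >= 1 whose denominator stays <= 26; these approach x as k grows, and every other convergent or intermediate fraction in range is farther away.
Largest k: floor((26 - q_2)/q_3) = floor((26 - 5)/12) = 1.
That gives (1*29 + 12)/(1*12 + 5) = 41/17.
Compare the errors: |x - 29/12| = |355*12 - 29*147|/(147*12) = 3/1764, and |x - 41/17| = |355*17 - 41*147|/(147*17) = 8/2499.
Cross-multiplying, 3*2499 = 7497 < 14112 = 8*1764, so 3/1764 is smaller: the convergent 29/12 is closer to x than 41/17.

29/12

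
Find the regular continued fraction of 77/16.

Run the Euclidean algorithm on 77 and 16; the successive quotients are the partial quotients a_0, a_1, ... (each step inverts the fractional part left over by the previous one):
  77 = 4*16 + 13, so a_0 = 4.
  16 = 1*13 + 3, so a_1 = 1.
  13 = 4*3 + 1, so a_2 = 4.
  3 = 3*1 + 0, so a_3 = 3.
The remainder reaches 0 after 4 divisions, so the expansion has 4 partial quotients, read off in order.

[4; 1, 4, 3]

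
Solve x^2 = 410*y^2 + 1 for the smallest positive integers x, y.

(x, y) = (81, 4)

First expand sqrt(410) as a continued fraction. With x_i = (sqrt(410) + m_i)/d_i and (m_0, d_0) = (0, 1): a_0 = floor(sqrt(410)) = 20, since 20^2 = 400 <= 410 < 441 = 21^2.
Iterate m_{i+1} = d_i*a_i - m_i, d_{i+1} = (410 - m_{i+1}^2)/d_i, a_{i+1} = floor((a_0 + m_{i+1})/d_{i+1}):
  m_1 = 1*20 - 0 = 20, d_1 = (410 - 20^2)/1 = 10/1 = 10, a_1 = floor((20 + 20)/10) = 4.
  m_2 = 10*4 - 20 = 20, d_2 = (410 - 20^2)/10 = 10/10 = 1, a_2 = floor((20 + 20)/1) = 40.
  m_3 = 1*40 - 20 = 20, d_3 = (410 - 20^2)/1 = 10/1 = 10: (m_3, d_3) = (m_1, d_1) = (20, 10), so from here the quotients repeat a_1, a_2; the period length is 2.
So sqrt(410) = [20; (4, 40)] with period length k = 2.
k is even, so the fundamental solution of x^2 - 410y^2 = 1 is (p_{k-1}, q_{k-1}) = (p_1, q_1); compute convergents through index 1.
Convergents (p_i = a_i*p_{i-1} + p_{i-2}, q_i = a_i*q_{i-1} + q_{i-2} with p_{-2}=0, p_{-1}=1, q_{-2}=1, q_{-1}=0):
  i=0: a_0=20, p_0 = 20*1 + 0 = 20, q_0 = 20*0 + 1 = 1.
  i=1: a_1=4, p_1 = 4*20 + 1 = 81, q_1 = 4*1 + 0 = 4.
Check: 81^2 - 410*4^2 = 6561 - 6560 = 1, so (x, y) = (81, 4) solves the equation, and by the theorem it is the least positive solution.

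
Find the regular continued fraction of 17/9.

Run the Euclidean algorithm on 17 and 9; the successive quotients are the partial quotients a_0, a_1, ... (each step inverts the fractional part left over by the previous one):
  17 = 1*9 + 8, so a_0 = 1.
  9 = 1*8 + 1, so a_1 = 1.
  8 = 8*1 + 0, so a_2 = 8.
The remainder reaches 0 after 3 divisions, so the expansion has 3 partial quotients, read off in order.

[1; 1, 8]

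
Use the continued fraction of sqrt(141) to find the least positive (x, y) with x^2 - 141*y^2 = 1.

(x, y) = (95, 8)

First expand sqrt(141) as a continued fraction. With x_i = (sqrt(141) + m_i)/d_i and (m_0, d_0) = (0, 1): a_0 = floor(sqrt(141)) = 11, since 11^2 = 121 <= 141 < 144 = 12^2.
Iterate m_{i+1} = d_i*a_i - m_i, d_{i+1} = (141 - m_{i+1}^2)/d_i, a_{i+1} = floor((a_0 + m_{i+1})/d_{i+1}):
  m_1 = 1*11 - 0 = 11, d_1 = (141 - 11^2)/1 = 20/1 = 20, a_1 = floor((11 + 11)/20) = 1.
  m_2 = 20*1 - 11 = 9, d_2 = (141 - 9^2)/20 = 60/20 = 3, a_2 = floor((11 + 9)/3) = 6.
  m_3 = 3*6 - 9 = 9, d_3 = (141 - 9^2)/3 = 60/3 = 20, a_3 = floor((11 + 9)/20) = 1.
  m_4 = 20*1 - 9 = 11, d_4 = (141 - 11^2)/20 = 20/20 = 1, a_4 = floor((11 + 11)/1) = 22.
  m_5 = 1*22 - 11 = 11, d_5 = (141 - 11^2)/1 = 20/1 = 20: (m_5, d_5) = (m_1, d_1) = (11, 20), so from here the quotients repeat a_1, ..., a_4; the period length is 4.
So sqrt(141) = [11; (1, 6, 1, 22)] with period length k = 4.
k is even, so the fundamental solution of x^2 - 141y^2 = 1 is (p_{k-1}, q_{k-1}) = (p_3, q_3); compute convergents through index 3.
Convergents (p_i = a_i*p_{i-1} + p_{i-2}, q_i = a_i*q_{i-1} + q_{i-2} with p_{-2}=0, p_{-1}=1, q_{-2}=1, q_{-1}=0):
  i=0: a_0=11, p_0 = 11*1 + 0 = 11, q_0 = 11*0 + 1 = 1.
  i=1: a_1=1, p_1 = 1*11 + 1 = 12, q_1 = 1*1 + 0 = 1.
  i=2: a_2=6, p_2 = 6*12 + 11 = 83, q_2 = 6*1 + 1 = 7.
  i=3: a_3=1, p_3 = 1*83 + 12 = 95, q_3 = 1*7 + 1 = 8.
Check: 95^2 - 141*8^2 = 9025 - 9024 = 1, so (x, y) = (95, 8) solves the equation, and by the theorem it is the least positive solution.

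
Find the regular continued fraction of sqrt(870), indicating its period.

Write x_i = (sqrt(870) + m_i)/d_i with (m_0, d_0) = (0, 1). a_0 = floor(sqrt(870)) = 29, since 29^2 = 841 <= 870 < 900 = 30^2.
Iterate m_{i+1} = d_i*a_i - m_i, d_{i+1} = (870 - m_{i+1}^2)/d_i, a_{i+1} = floor((a_0 + m_{i+1})/d_{i+1}):
  m_1 = 1*29 - 0 = 29, d_1 = (870 - 29^2)/1 = 29/1 = 29, a_1 = floor((29 + 29)/29) = 2.
  m_2 = 29*2 - 29 = 29, d_2 = (870 - 29^2)/29 = 29/29 = 1, a_2 = floor((29 + 29)/1) = 58.
  m_3 = 1*58 - 29 = 29, d_3 = (870 - 29^2)/1 = 29/1 = 29: (m_3, d_3) = (m_1, d_1) = (29, 29), so from here the quotients repeat a_1, a_2; the period length is 2.
Hence the expansion of sqrt(870) is a_0 = 29 followed by the repeating block 2, 58 (period 2).

[29; (2, 58)]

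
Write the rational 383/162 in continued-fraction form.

[2; 2, 1, 2, 1, 14]

Run the Euclidean algorithm on 383 and 162; the successive quotients are the partial quotients a_0, a_1, ... (each step inverts the fractional part left over by the previous one):
  383 = 2*162 + 59, so a_0 = 2.
  162 = 2*59 + 44, so a_1 = 2.
  59 = 1*44 + 15, so a_2 = 1.
  44 = 2*15 + 14, so a_3 = 2.
  15 = 1*14 + 1, so a_4 = 1.
  14 = 14*1 + 0, so a_5 = 14.
The remainder reaches 0 after 6 divisions, so the expansion has 6 partial quotients, read off in order.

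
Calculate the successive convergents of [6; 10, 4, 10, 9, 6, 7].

6/1, 61/10, 250/41, 2561/420, 23299/3821, 142355/23346, 1019784/167243

Using the convergent recurrence p_i = a_i*p_{i-1} + p_{i-2}, q_i = a_i*q_{i-1} + q_{i-2} with p_{-2}=0, p_{-1}=1, q_{-2}=1, q_{-1}=0:
  i=0: a_0=6, p_0 = 6*1 + 0 = 6, q_0 = 6*0 + 1 = 1.
  i=1: a_1=10, p_1 = 10*6 + 1 = 61, q_1 = 10*1 + 0 = 10.
  i=2: a_2=4, p_2 = 4*61 + 6 = 250, q_2 = 4*10 + 1 = 41.
  i=3: a_3=10, p_3 = 10*250 + 61 = 2561, q_3 = 10*41 + 10 = 420.
  i=4: a_4=9, p_4 = 9*2561 + 250 = 23299, q_4 = 9*420 + 41 = 3821.
  i=5: a_5=6, p_5 = 6*23299 + 2561 = 142355, q_5 = 6*3821 + 420 = 23346.
  i=6: a_6=7, p_6 = 7*142355 + 23299 = 1019784, q_6 = 7*23346 + 3821 = 167243.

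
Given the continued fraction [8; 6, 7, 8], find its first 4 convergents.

Using the convergent recurrence p_i = a_i*p_{i-1} + p_{i-2}, q_i = a_i*q_{i-1} + q_{i-2} with p_{-2}=0, p_{-1}=1, q_{-2}=1, q_{-1}=0:
  i=0: a_0=8, p_0 = 8*1 + 0 = 8, q_0 = 8*0 + 1 = 1.
  i=1: a_1=6, p_1 = 6*8 + 1 = 49, q_1 = 6*1 + 0 = 6.
  i=2: a_2=7, p_2 = 7*49 + 8 = 351, q_2 = 7*6 + 1 = 43.
  i=3: a_3=8, p_3 = 8*351 + 49 = 2857, q_3 = 8*43 + 6 = 350.

8/1, 49/6, 351/43, 2857/350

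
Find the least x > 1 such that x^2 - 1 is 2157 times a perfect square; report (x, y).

First expand sqrt(2157) as a continued fraction. With x_i = (sqrt(2157) + m_i)/d_i and (m_0, d_0) = (0, 1): a_0 = floor(sqrt(2157)) = 46, since 46^2 = 2116 <= 2157 < 2209 = 47^2.
Iterate m_{i+1} = d_i*a_i - m_i, d_{i+1} = (2157 - m_{i+1}^2)/d_i, a_{i+1} = floor((a_0 + m_{i+1})/d_{i+1}):
  m_1 = 1*46 - 0 = 46, d_1 = (2157 - 46^2)/1 = 41/1 = 41, a_1 = floor((46 + 46)/41) = 2.
  m_2 = 41*2 - 46 = 36, d_2 = (2157 - 36^2)/41 = 861/41 = 21, a_2 = floor((46 + 36)/21) = 3.
  m_3 = 21*3 - 36 = 27, d_3 = (2157 - 27^2)/21 = 1428/21 = 68, a_3 = floor((46 + 27)/68) = 1.
  m_4 = 68*1 - 27 = 41, d_4 = (2157 - 41^2)/68 = 476/68 = 7, a_4 = floor((46 + 41)/7) = 12.
  m_5 = 7*12 - 41 = 43, d_5 = (2157 - 43^2)/7 = 308/7 = 44, a_5 = floor((46 + 43)/44) = 2.
  m_6 = 44*2 - 43 = 45, d_6 = (2157 - 45^2)/44 = 132/44 = 3, a_6 = floor((46 + 45)/3) = 30.
  m_7 = 3*30 - 45 = 45, d_7 = (2157 - 45^2)/3 = 132/3 = 44, a_7 = floor((46 + 45)/44) = 2.
  m_8 = 44*2 - 45 = 43, d_8 = (2157 - 43^2)/44 = 308/44 = 7, a_8 = floor((46 + 43)/7) = 12.
  m_9 = 7*12 - 43 = 41, d_9 = (2157 - 41^2)/7 = 476/7 = 68, a_9 = floor((46 + 41)/68) = 1.
  m_10 = 68*1 - 41 = 27, d_10 = (2157 - 27^2)/68 = 1428/68 = 21, a_10 = floor((46 + 27)/21) = 3.
  m_11 = 21*3 - 27 = 36, d_11 = (2157 - 36^2)/21 = 861/21 = 41, a_11 = floor((46 + 36)/41) = 2.
  m_12 = 41*2 - 36 = 46, d_12 = (2157 - 46^2)/41 = 41/41 = 1, a_12 = floor((46 + 46)/1) = 92.
  m_13 = 1*92 - 46 = 46, d_13 = (2157 - 46^2)/1 = 41/1 = 41: (m_13, d_13) = (m_1, d_1) = (46, 41), so from here the quotients repeat a_1, ..., a_12; the period length is 12.
So sqrt(2157) = [46; (2, 3, 1, 12, 2, 30, 2, 12, 1, 3, 2, 92)] with period length k = 12.
k is even, so the fundamental solution of x^2 - 2157y^2 = 1 is (p_{k-1}, q_{k-1}) = (p_11, q_11); compute convergents through index 11.
Convergents (p_i = a_i*p_{i-1} + p_{i-2}, q_i = a_i*q_{i-1} + q_{i-2} with p_{-2}=0, p_{-1}=1, q_{-2}=1, q_{-1}=0):
  i=0: a_0=46, p_0 = 46*1 + 0 = 46, q_0 = 46*0 + 1 = 1.
  i=1: a_1=2, p_1 = 2*46 + 1 = 93, q_1 = 2*1 + 0 = 2.
  i=2: a_2=3, p_2 = 3*93 + 46 = 325, q_2 = 3*2 + 1 = 7.
  i=3: a_3=1, p_3 = 1*325 + 93 = 418, q_3 = 1*7 + 2 = 9.
  i=4: a_4=12, p_4 = 12*418 + 325 = 5341, q_4 = 12*9 + 7 = 115.
  i=5: a_5=2, p_5 = 2*5341 + 418 = 11100, q_5 = 2*115 + 9 = 239.
  i=6: a_6=30, p_6 = 30*11100 + 5341 = 338341, q_6 = 30*239 + 115 = 7285.
  i=7: a_7=2, p_7 = 2*338341 + 11100 = 687782, q_7 = 2*7285 + 239 = 14809.
  i=8: a_8=12, p_8 = 12*687782 + 338341 = 8591725, q_8 = 12*14809 + 7285 = 184993.
  i=9: a_9=1, p_9 = 1*8591725 + 687782 = 9279507, q_9 = 1*184993 + 14809 = 199802.
  i=10: a_10=3, p_10 = 3*9279507 + 8591725 = 36430246, q_10 = 3*199802 + 184993 = 784399.
  i=11: a_11=2, p_11 = 2*36430246 + 9279507 = 82139999, q_11 = 2*784399 + 199802 = 1768600.
Check: 82139999^2 - 2157*1768600^2 = 6746979435720001 - 6746979435720000 = 1, so (x, y) = (82139999, 1768600) solves the equation, and by the theorem it is the least positive solution.

(x, y) = (82139999, 1768600)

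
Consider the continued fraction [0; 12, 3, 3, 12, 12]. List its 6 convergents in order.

0/1, 1/12, 3/37, 10/123, 123/1513, 1486/18279

Using the convergent recurrence p_i = a_i*p_{i-1} + p_{i-2}, q_i = a_i*q_{i-1} + q_{i-2} with p_{-2}=0, p_{-1}=1, q_{-2}=1, q_{-1}=0:
  i=0: a_0=0, p_0 = 0*1 + 0 = 0, q_0 = 0*0 + 1 = 1.
  i=1: a_1=12, p_1 = 12*0 + 1 = 1, q_1 = 12*1 + 0 = 12.
  i=2: a_2=3, p_2 = 3*1 + 0 = 3, q_2 = 3*12 + 1 = 37.
  i=3: a_3=3, p_3 = 3*3 + 1 = 10, q_3 = 3*37 + 12 = 123.
  i=4: a_4=12, p_4 = 12*10 + 3 = 123, q_4 = 12*123 + 37 = 1513.
  i=5: a_5=12, p_5 = 12*123 + 10 = 1486, q_5 = 12*1513 + 123 = 18279.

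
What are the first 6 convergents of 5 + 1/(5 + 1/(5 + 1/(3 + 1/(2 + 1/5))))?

5/1, 26/5, 135/26, 431/83, 997/192, 5416/1043

Using the convergent recurrence p_i = a_i*p_{i-1} + p_{i-2}, q_i = a_i*q_{i-1} + q_{i-2} with p_{-2}=0, p_{-1}=1, q_{-2}=1, q_{-1}=0:
  i=0: a_0=5, p_0 = 5*1 + 0 = 5, q_0 = 5*0 + 1 = 1.
  i=1: a_1=5, p_1 = 5*5 + 1 = 26, q_1 = 5*1 + 0 = 5.
  i=2: a_2=5, p_2 = 5*26 + 5 = 135, q_2 = 5*5 + 1 = 26.
  i=3: a_3=3, p_3 = 3*135 + 26 = 431, q_3 = 3*26 + 5 = 83.
  i=4: a_4=2, p_4 = 2*431 + 135 = 997, q_4 = 2*83 + 26 = 192.
  i=5: a_5=5, p_5 = 5*997 + 431 = 5416, q_5 = 5*192 + 83 = 1043.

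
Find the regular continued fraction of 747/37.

Run the Euclidean algorithm on 747 and 37; the successive quotients are the partial quotients a_0, a_1, ... (each step inverts the fractional part left over by the previous one):
  747 = 20*37 + 7, so a_0 = 20.
  37 = 5*7 + 2, so a_1 = 5.
  7 = 3*2 + 1, so a_2 = 3.
  2 = 2*1 + 0, so a_3 = 2.
The remainder reaches 0 after 4 divisions, so the expansion has 4 partial quotients, read off in order.

[20; 5, 3, 2]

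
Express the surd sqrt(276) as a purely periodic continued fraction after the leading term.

[16; (1, 1, 1, 1, 2, 2, 2, 1, 1, 1, 1, 32)]

Write x_i = (sqrt(276) + m_i)/d_i with (m_0, d_0) = (0, 1). a_0 = floor(sqrt(276)) = 16, since 16^2 = 256 <= 276 < 289 = 17^2.
Iterate m_{i+1} = d_i*a_i - m_i, d_{i+1} = (276 - m_{i+1}^2)/d_i, a_{i+1} = floor((a_0 + m_{i+1})/d_{i+1}):
  m_1 = 1*16 - 0 = 16, d_1 = (276 - 16^2)/1 = 20/1 = 20, a_1 = floor((16 + 16)/20) = 1.
  m_2 = 20*1 - 16 = 4, d_2 = (276 - 4^2)/20 = 260/20 = 13, a_2 = floor((16 + 4)/13) = 1.
  m_3 = 13*1 - 4 = 9, d_3 = (276 - 9^2)/13 = 195/13 = 15, a_3 = floor((16 + 9)/15) = 1.
  m_4 = 15*1 - 9 = 6, d_4 = (276 - 6^2)/15 = 240/15 = 16, a_4 = floor((16 + 6)/16) = 1.
  m_5 = 16*1 - 6 = 10, d_5 = (276 - 10^2)/16 = 176/16 = 11, a_5 = floor((16 + 10)/11) = 2.
  m_6 = 11*2 - 10 = 12, d_6 = (276 - 12^2)/11 = 132/11 = 12, a_6 = floor((16 + 12)/12) = 2.
  m_7 = 12*2 - 12 = 12, d_7 = (276 - 12^2)/12 = 132/12 = 11, a_7 = floor((16 + 12)/11) = 2.
  m_8 = 11*2 - 12 = 10, d_8 = (276 - 10^2)/11 = 176/11 = 16, a_8 = floor((16 + 10)/16) = 1.
  m_9 = 16*1 - 10 = 6, d_9 = (276 - 6^2)/16 = 240/16 = 15, a_9 = floor((16 + 6)/15) = 1.
  m_10 = 15*1 - 6 = 9, d_10 = (276 - 9^2)/15 = 195/15 = 13, a_10 = floor((16 + 9)/13) = 1.
  m_11 = 13*1 - 9 = 4, d_11 = (276 - 4^2)/13 = 260/13 = 20, a_11 = floor((16 + 4)/20) = 1.
  m_12 = 20*1 - 4 = 16, d_12 = (276 - 16^2)/20 = 20/20 = 1, a_12 = floor((16 + 16)/1) = 32.
  m_13 = 1*32 - 16 = 16, d_13 = (276 - 16^2)/1 = 20/1 = 20: (m_13, d_13) = (m_1, d_1) = (16, 20), so from here the quotients repeat a_1, ..., a_12; the period length is 12.
Hence the expansion of sqrt(276) is a_0 = 16 followed by the repeating block 1, 1, 1, 1, 2, 2, 2, 1, 1, 1, 1, 32 (period 12).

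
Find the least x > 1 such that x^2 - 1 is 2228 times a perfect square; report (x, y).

First expand sqrt(2228) as a continued fraction. With x_i = (sqrt(2228) + m_i)/d_i and (m_0, d_0) = (0, 1): a_0 = floor(sqrt(2228)) = 47, since 47^2 = 2209 <= 2228 < 2304 = 48^2.
Iterate m_{i+1} = d_i*a_i - m_i, d_{i+1} = (2228 - m_{i+1}^2)/d_i, a_{i+1} = floor((a_0 + m_{i+1})/d_{i+1}):
  m_1 = 1*47 - 0 = 47, d_1 = (2228 - 47^2)/1 = 19/1 = 19, a_1 = floor((47 + 47)/19) = 4.
  m_2 = 19*4 - 47 = 29, d_2 = (2228 - 29^2)/19 = 1387/19 = 73, a_2 = floor((47 + 29)/73) = 1.
  m_3 = 73*1 - 29 = 44, d_3 = (2228 - 44^2)/73 = 292/73 = 4, a_3 = floor((47 + 44)/4) = 22.
  m_4 = 4*22 - 44 = 44, d_4 = (2228 - 44^2)/4 = 292/4 = 73, a_4 = floor((47 + 44)/73) = 1.
  m_5 = 73*1 - 44 = 29, d_5 = (2228 - 29^2)/73 = 1387/73 = 19, a_5 = floor((47 + 29)/19) = 4.
  m_6 = 19*4 - 29 = 47, d_6 = (2228 - 47^2)/19 = 19/19 = 1, a_6 = floor((47 + 47)/1) = 94.
  m_7 = 1*94 - 47 = 47, d_7 = (2228 - 47^2)/1 = 19/1 = 19: (m_7, d_7) = (m_1, d_1) = (47, 19), so from here the quotients repeat a_1, ..., a_6; the period length is 6.
So sqrt(2228) = [47; (4, 1, 22, 1, 4, 94)] with period length k = 6.
k is even, so the fundamental solution of x^2 - 2228y^2 = 1 is (p_{k-1}, q_{k-1}) = (p_5, q_5); compute convergents through index 5.
Convergents (p_i = a_i*p_{i-1} + p_{i-2}, q_i = a_i*q_{i-1} + q_{i-2} with p_{-2}=0, p_{-1}=1, q_{-2}=1, q_{-1}=0):
  i=0: a_0=47, p_0 = 47*1 + 0 = 47, q_0 = 47*0 + 1 = 1.
  i=1: a_1=4, p_1 = 4*47 + 1 = 189, q_1 = 4*1 + 0 = 4.
  i=2: a_2=1, p_2 = 1*189 + 47 = 236, q_2 = 1*4 + 1 = 5.
  i=3: a_3=22, p_3 = 22*236 + 189 = 5381, q_3 = 22*5 + 4 = 114.
  i=4: a_4=1, p_4 = 1*5381 + 236 = 5617, q_4 = 1*114 + 5 = 119.
  i=5: a_5=4, p_5 = 4*5617 + 5381 = 27849, q_5 = 4*119 + 114 = 590.
Check: 27849^2 - 2228*590^2 = 775566801 - 775566800 = 1, so (x, y) = (27849, 590) solves the equation, and by the theorem it is the least positive solution.

(x, y) = (27849, 590)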